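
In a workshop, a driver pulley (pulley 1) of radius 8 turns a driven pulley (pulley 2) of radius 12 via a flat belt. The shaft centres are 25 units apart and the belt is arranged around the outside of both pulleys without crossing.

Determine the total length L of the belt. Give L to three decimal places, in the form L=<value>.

open belt: β = asin((r2−r1)/C) = asin(4/25) = 9.2069°
wrap1 = π − 2β = 161.5862°
wrap2 = π + 2β = 198.4138°
tangent length = C·cosβ = 24.6779
L = r1·wrap1 + r2·wrap2 + 2·C·cosβ = 8·2.8202 + 12·3.4630 + 2·24.6779 = 113.4732

L=113.473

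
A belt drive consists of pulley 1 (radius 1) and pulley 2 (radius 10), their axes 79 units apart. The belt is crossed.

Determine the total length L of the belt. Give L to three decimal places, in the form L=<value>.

L=194.092

crossed belt: β = asin((r1+r2)/C) = asin(11/79) = 8.0039°
wrap1 = wrap2 = π + 2β = 196.0078°
tangent length = C·cosβ = 78.2304
L = (r1+r2)·wrap + 2·C·cosβ = 11·3.4210 + 2·78.2304 = 194.0917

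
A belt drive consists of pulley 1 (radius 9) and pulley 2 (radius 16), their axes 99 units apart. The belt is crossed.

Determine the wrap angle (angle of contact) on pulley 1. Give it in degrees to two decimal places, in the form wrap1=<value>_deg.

crossed belt: β = asin((r1+r2)/C) = asin(25/99) = 14.6270°
wrap1 = wrap2 = π + 2β = 209.2540°

wrap1=209.25_deg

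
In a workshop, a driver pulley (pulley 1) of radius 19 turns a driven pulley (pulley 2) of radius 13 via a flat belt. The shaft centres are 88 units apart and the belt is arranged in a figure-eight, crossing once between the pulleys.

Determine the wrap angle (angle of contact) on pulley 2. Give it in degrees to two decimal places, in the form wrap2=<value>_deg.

wrap2=222.65_deg

crossed belt: β = asin((r1+r2)/C) = asin(32/88) = 21.3237°
wrap1 = wrap2 = π + 2β = 222.6474°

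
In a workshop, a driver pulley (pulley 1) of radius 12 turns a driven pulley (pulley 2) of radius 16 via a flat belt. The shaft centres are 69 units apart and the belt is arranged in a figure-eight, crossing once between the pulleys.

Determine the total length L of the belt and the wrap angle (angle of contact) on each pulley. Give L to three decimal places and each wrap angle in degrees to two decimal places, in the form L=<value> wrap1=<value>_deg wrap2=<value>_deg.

L=237.491 wrap1=227.88_deg wrap2=227.88_deg

crossed belt: β = asin((r1+r2)/C) = asin(28/69) = 23.9411°
wrap1 = wrap2 = π + 2β = 227.8822°
tangent length = C·cosβ = 63.0635
L = (r1+r2)·wrap + 2·C·cosβ = 28·3.9773 + 2·63.0635 = 237.4912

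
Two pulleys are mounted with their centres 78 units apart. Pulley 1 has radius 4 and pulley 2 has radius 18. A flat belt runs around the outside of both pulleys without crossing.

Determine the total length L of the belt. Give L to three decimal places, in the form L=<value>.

open belt: β = asin((r2−r1)/C) = asin(14/78) = 10.3399°
wrap1 = π − 2β = 159.3202°
wrap2 = π + 2β = 200.6798°
tangent length = C·cosβ = 76.7333
L = r1·wrap1 + r2·wrap2 + 2·C·cosβ = 4·2.7807 + 18·3.5025 + 2·76.7333 = 227.6347

L=227.635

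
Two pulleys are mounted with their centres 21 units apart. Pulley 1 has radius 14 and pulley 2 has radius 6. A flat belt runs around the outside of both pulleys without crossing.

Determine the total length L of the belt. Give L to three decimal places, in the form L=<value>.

open belt: β = asin((r2−r1)/C) = asin(-8/21) = -22.3927°
wrap1 = π − 2β = 224.7854°
wrap2 = π + 2β = 135.2146°
tangent length = C·cosβ = 19.4165
L = r1·wrap1 + r2·wrap2 + 2·C·cosβ = 14·3.9232 + 6·2.3599 + 2·19.4165 = 107.9180

L=107.918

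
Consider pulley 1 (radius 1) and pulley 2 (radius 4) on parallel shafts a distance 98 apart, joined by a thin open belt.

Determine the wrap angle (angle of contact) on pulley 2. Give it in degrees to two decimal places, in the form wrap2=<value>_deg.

open belt: β = asin((r2−r1)/C) = asin(3/98) = 1.7542°
wrap1 = π − 2β = 176.4915°
wrap2 = π + 2β = 183.5085°

wrap2=183.51_deg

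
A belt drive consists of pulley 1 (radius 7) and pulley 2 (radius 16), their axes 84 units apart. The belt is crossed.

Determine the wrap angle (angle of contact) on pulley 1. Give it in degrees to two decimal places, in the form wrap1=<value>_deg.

crossed belt: β = asin((r1+r2)/C) = asin(23/84) = 15.8911°
wrap1 = wrap2 = π + 2β = 211.7822°

wrap1=211.78_deg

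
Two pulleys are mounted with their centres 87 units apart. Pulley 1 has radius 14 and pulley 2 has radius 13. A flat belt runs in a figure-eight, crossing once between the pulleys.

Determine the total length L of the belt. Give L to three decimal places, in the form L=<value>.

crossed belt: β = asin((r1+r2)/C) = asin(27/87) = 18.0800°
wrap1 = wrap2 = π + 2β = 216.1600°
tangent length = C·cosβ = 82.7043
L = (r1+r2)·wrap + 2·C·cosβ = 27·3.7727 + 2·82.7043 = 267.2716

L=267.272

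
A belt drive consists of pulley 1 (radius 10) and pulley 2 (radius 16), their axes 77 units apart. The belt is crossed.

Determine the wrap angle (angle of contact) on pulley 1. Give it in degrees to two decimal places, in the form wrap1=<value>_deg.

wrap1=219.47_deg

crossed belt: β = asin((r1+r2)/C) = asin(26/77) = 19.7345°
wrap1 = wrap2 = π + 2β = 219.4690°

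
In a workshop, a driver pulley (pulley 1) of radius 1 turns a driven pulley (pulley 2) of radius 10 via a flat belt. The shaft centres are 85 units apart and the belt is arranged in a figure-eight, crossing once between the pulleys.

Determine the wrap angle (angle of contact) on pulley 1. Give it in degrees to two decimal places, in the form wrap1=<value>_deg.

crossed belt: β = asin((r1+r2)/C) = asin(11/85) = 7.4356°
wrap1 = wrap2 = π + 2β = 194.8712°

wrap1=194.87_deg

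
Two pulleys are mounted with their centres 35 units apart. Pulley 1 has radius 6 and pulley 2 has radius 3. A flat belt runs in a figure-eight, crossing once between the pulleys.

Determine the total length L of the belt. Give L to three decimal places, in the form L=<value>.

crossed belt: β = asin((r1+r2)/C) = asin(9/35) = 14.9006°
wrap1 = wrap2 = π + 2β = 209.8012°
tangent length = C·cosβ = 33.8231
L = (r1+r2)·wrap + 2·C·cosβ = 9·3.6617 + 2·33.8231 = 100.6016

L=100.602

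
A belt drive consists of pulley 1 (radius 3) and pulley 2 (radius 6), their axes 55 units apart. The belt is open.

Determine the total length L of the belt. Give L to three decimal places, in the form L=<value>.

open belt: β = asin((r2−r1)/C) = asin(3/55) = 3.1268°
wrap1 = π − 2β = 173.7464°
wrap2 = π + 2β = 186.2536°
tangent length = C·cosβ = 54.9181
L = r1·wrap1 + r2·wrap2 + 2·C·cosβ = 3·3.0324 + 6·3.2507 + 2·54.9181 = 138.4380

L=138.438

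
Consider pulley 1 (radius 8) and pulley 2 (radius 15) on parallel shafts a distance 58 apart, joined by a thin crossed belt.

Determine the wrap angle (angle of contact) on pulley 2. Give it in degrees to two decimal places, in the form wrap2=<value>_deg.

wrap2=226.73_deg

crossed belt: β = asin((r1+r2)/C) = asin(23/58) = 23.3628°
wrap1 = wrap2 = π + 2β = 226.7256°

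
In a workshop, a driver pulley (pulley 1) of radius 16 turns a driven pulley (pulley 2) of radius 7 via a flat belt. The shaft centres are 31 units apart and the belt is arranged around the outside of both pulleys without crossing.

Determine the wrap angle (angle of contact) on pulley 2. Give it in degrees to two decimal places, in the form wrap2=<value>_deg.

open belt: β = asin((r2−r1)/C) = asin(-9/31) = -16.8773°
wrap1 = π − 2β = 213.7545°
wrap2 = π + 2β = 146.2455°

wrap2=146.25_deg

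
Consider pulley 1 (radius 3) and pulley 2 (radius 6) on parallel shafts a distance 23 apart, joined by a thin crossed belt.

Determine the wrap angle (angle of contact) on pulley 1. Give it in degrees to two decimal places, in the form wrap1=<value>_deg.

crossed belt: β = asin((r1+r2)/C) = asin(9/23) = 23.0357°
wrap1 = wrap2 = π + 2β = 226.0714°

wrap1=226.07_deg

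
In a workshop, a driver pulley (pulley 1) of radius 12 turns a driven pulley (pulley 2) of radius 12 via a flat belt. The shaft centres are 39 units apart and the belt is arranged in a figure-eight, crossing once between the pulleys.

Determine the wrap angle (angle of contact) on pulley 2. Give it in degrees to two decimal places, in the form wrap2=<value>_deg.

crossed belt: β = asin((r1+r2)/C) = asin(24/39) = 37.9799°
wrap1 = wrap2 = π + 2β = 255.9597°

wrap2=255.96_deg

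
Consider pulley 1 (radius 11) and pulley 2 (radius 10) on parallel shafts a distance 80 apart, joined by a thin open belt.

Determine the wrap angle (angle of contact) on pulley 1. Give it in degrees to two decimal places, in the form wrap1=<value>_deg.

open belt: β = asin((r2−r1)/C) = asin(-1/80) = -0.7162°
wrap1 = π − 2β = 181.4324°
wrap2 = π + 2β = 178.5676°

wrap1=181.43_deg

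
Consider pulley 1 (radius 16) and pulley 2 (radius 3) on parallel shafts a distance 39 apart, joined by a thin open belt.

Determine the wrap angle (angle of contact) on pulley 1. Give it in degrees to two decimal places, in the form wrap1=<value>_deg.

wrap1=218.94_deg

open belt: β = asin((r2−r1)/C) = asin(-13/39) = -19.4712°
wrap1 = π − 2β = 218.9424°
wrap2 = π + 2β = 141.0576°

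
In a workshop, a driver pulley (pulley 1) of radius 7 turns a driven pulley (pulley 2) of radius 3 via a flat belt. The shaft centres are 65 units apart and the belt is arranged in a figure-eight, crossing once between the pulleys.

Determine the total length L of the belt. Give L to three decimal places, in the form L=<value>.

L=162.957

crossed belt: β = asin((r1+r2)/C) = asin(10/65) = 8.8499°
wrap1 = wrap2 = π + 2β = 197.6998°
tangent length = C·cosβ = 64.2262
L = (r1+r2)·wrap + 2·C·cosβ = 10·3.4505 + 2·64.2262 = 162.9574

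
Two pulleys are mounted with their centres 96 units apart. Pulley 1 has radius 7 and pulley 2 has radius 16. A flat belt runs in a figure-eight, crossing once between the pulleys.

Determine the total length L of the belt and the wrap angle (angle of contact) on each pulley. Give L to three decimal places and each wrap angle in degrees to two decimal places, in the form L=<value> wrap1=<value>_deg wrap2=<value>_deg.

L=269.794 wrap1=207.72_deg wrap2=207.72_deg

crossed belt: β = asin((r1+r2)/C) = asin(23/96) = 13.8619°
wrap1 = wrap2 = π + 2β = 207.7239°
tangent length = C·cosβ = 93.2041
L = (r1+r2)·wrap + 2·C·cosβ = 23·3.6255 + 2·93.2041 = 269.7939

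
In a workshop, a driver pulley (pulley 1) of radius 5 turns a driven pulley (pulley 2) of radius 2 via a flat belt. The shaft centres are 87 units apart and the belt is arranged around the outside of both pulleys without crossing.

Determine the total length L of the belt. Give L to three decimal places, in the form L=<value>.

L=196.095

open belt: β = asin((r2−r1)/C) = asin(-3/87) = -1.9761°
wrap1 = π − 2β = 183.9522°
wrap2 = π + 2β = 176.0478°
tangent length = C·cosβ = 86.9483
L = r1·wrap1 + r2·wrap2 + 2·C·cosβ = 5·3.2106 + 2·3.0726 + 2·86.9483 = 196.0946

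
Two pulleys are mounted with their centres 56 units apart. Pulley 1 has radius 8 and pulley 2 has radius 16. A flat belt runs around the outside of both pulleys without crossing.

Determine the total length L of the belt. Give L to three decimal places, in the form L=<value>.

open belt: β = asin((r2−r1)/C) = asin(8/56) = 8.2132°
wrap1 = π − 2β = 163.5736°
wrap2 = π + 2β = 196.4264°
tangent length = C·cosβ = 55.4256
L = r1·wrap1 + r2·wrap2 + 2·C·cosβ = 8·2.8549 + 16·3.4283 + 2·55.4256 = 188.5430

L=188.543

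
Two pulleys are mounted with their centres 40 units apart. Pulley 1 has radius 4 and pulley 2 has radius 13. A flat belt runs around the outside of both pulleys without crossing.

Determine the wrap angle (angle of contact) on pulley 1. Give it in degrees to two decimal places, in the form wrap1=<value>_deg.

open belt: β = asin((r2−r1)/C) = asin(9/40) = 13.0029°
wrap1 = π − 2β = 153.9942°
wrap2 = π + 2β = 206.0058°

wrap1=153.99_deg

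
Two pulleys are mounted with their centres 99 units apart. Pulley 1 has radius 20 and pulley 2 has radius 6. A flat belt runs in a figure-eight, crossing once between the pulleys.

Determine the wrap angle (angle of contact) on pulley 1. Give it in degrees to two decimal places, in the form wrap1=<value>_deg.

crossed belt: β = asin((r1+r2)/C) = asin(26/99) = 15.2260°
wrap1 = wrap2 = π + 2β = 210.4519°

wrap1=210.45_deg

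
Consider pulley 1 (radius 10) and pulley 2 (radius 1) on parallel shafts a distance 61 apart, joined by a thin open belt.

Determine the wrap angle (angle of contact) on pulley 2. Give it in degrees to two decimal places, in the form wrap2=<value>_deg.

wrap2=163.03_deg

open belt: β = asin((r2−r1)/C) = asin(-9/61) = -8.4844°
wrap1 = π − 2β = 196.9689°
wrap2 = π + 2β = 163.0311°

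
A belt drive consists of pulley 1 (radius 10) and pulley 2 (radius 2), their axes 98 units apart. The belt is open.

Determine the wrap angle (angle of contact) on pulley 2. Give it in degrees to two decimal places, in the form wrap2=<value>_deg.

open belt: β = asin((r2−r1)/C) = asin(-8/98) = -4.6824°
wrap1 = π − 2β = 189.3648°
wrap2 = π + 2β = 170.6352°

wrap2=170.64_deg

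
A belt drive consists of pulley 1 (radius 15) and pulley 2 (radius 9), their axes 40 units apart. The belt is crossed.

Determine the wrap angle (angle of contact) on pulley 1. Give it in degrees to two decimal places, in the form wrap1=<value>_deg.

wrap1=253.74_deg

crossed belt: β = asin((r1+r2)/C) = asin(24/40) = 36.8699°
wrap1 = wrap2 = π + 2β = 253.7398°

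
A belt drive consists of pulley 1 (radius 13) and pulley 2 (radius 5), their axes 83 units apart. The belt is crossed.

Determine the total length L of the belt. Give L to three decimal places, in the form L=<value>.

crossed belt: β = asin((r1+r2)/C) = asin(18/83) = 12.5251°
wrap1 = wrap2 = π + 2β = 205.0502°
tangent length = C·cosβ = 81.0247
L = (r1+r2)·wrap + 2·C·cosβ = 18·3.5788 + 2·81.0247 = 226.4678

L=226.468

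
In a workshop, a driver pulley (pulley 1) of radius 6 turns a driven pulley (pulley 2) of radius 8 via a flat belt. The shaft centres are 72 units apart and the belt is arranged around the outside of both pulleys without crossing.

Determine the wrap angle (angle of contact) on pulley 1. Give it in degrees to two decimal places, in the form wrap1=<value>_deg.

wrap1=176.82_deg

open belt: β = asin((r2−r1)/C) = asin(2/72) = 1.5918°
wrap1 = π − 2β = 176.8165°
wrap2 = π + 2β = 183.1835°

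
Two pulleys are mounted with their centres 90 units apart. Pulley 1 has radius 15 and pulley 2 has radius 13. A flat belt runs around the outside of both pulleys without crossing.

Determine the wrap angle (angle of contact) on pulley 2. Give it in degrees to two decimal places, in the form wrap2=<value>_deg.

open belt: β = asin((r2−r1)/C) = asin(-2/90) = -1.2733°
wrap1 = π − 2β = 182.5467°
wrap2 = π + 2β = 177.4533°

wrap2=177.45_deg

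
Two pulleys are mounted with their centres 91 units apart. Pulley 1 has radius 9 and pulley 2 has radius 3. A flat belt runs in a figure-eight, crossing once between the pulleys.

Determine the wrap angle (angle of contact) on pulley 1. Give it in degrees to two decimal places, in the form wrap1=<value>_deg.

wrap1=195.16_deg

crossed belt: β = asin((r1+r2)/C) = asin(12/91) = 7.5776°
wrap1 = wrap2 = π + 2β = 195.1551°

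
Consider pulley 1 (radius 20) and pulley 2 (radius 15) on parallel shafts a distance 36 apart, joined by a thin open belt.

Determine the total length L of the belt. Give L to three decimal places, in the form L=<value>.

L=182.651

open belt: β = asin((r2−r1)/C) = asin(-5/36) = -7.9836°
wrap1 = π − 2β = 195.9671°
wrap2 = π + 2β = 164.0329°
tangent length = C·cosβ = 35.6511
L = r1·wrap1 + r2·wrap2 + 2·C·cosβ = 20·3.4203 + 15·2.8629 + 2·35.6511 = 182.6513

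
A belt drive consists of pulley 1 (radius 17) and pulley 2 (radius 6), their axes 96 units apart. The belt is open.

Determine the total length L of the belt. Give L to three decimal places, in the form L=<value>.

open belt: β = asin((r2−r1)/C) = asin(-11/96) = -6.5796°
wrap1 = π − 2β = 193.1592°
wrap2 = π + 2β = 166.8408°
tangent length = C·cosβ = 95.3677
L = r1·wrap1 + r2·wrap2 + 2·C·cosβ = 17·3.3713 + 6·2.9119 + 2·95.3677 = 265.5184

L=265.518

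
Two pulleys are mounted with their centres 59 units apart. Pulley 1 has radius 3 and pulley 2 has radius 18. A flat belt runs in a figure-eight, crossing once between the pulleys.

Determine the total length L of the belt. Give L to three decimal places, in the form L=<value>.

L=191.530

crossed belt: β = asin((r1+r2)/C) = asin(21/59) = 20.8506°
wrap1 = wrap2 = π + 2β = 221.7012°
tangent length = C·cosβ = 55.1362
L = (r1+r2)·wrap + 2·C·cosβ = 21·3.8694 + 2·55.1362 = 191.5301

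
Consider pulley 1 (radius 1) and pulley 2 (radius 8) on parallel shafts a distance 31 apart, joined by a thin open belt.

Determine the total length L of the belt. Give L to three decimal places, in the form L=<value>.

open belt: β = asin((r2−r1)/C) = asin(7/31) = 13.0503°
wrap1 = π − 2β = 153.8994°
wrap2 = π + 2β = 206.1006°
tangent length = C·cosβ = 30.1993
L = r1·wrap1 + r2·wrap2 + 2·C·cosβ = 1·2.6861 + 8·3.5971 + 2·30.1993 = 91.8618

L=91.862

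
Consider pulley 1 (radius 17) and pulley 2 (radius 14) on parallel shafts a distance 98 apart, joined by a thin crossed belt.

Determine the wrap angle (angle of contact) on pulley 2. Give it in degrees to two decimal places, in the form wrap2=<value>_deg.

wrap2=216.88_deg

crossed belt: β = asin((r1+r2)/C) = asin(31/98) = 18.4409°
wrap1 = wrap2 = π + 2β = 216.8818°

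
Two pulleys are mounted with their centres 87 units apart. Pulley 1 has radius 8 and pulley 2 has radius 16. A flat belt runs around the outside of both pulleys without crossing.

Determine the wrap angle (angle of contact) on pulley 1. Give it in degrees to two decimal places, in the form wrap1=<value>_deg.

wrap1=169.45_deg

open belt: β = asin((r2−r1)/C) = asin(8/87) = 5.2760°
wrap1 = π − 2β = 169.4479°
wrap2 = π + 2β = 190.5521°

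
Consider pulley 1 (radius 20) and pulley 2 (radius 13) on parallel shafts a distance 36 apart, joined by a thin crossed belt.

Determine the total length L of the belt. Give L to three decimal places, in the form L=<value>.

L=208.985

crossed belt: β = asin((r1+r2)/C) = asin(33/36) = 66.4435°
wrap1 = wrap2 = π + 2β = 312.8871°
tangent length = C·cosβ = 14.3875
L = (r1+r2)·wrap + 2·C·cosβ = 33·5.4609 + 2·14.3875 = 208.9850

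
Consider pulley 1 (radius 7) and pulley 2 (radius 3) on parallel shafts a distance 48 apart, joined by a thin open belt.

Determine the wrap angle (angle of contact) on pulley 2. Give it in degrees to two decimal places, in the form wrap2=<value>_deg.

open belt: β = asin((r2−r1)/C) = asin(-4/48) = -4.7802°
wrap1 = π − 2β = 189.5604°
wrap2 = π + 2β = 170.4396°

wrap2=170.44_deg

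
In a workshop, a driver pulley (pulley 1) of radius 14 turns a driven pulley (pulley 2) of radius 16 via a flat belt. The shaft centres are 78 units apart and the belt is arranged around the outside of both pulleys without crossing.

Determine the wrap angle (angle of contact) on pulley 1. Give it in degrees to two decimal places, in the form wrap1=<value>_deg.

open belt: β = asin((r2−r1)/C) = asin(2/78) = 1.4693°
wrap1 = π − 2β = 177.0614°
wrap2 = π + 2β = 182.9386°

wrap1=177.06_deg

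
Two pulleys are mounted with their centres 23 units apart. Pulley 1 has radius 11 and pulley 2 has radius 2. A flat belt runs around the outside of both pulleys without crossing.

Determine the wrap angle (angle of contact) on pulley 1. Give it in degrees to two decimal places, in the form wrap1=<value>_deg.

wrap1=226.07_deg

open belt: β = asin((r2−r1)/C) = asin(-9/23) = -23.0357°
wrap1 = π − 2β = 226.0714°
wrap2 = π + 2β = 133.9286°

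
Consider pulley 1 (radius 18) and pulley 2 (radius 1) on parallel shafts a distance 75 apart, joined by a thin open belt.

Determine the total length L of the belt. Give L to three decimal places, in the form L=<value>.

open belt: β = asin((r2−r1)/C) = asin(-17/75) = -13.1009°
wrap1 = π − 2β = 206.2018°
wrap2 = π + 2β = 153.7982°
tangent length = C·cosβ = 73.0479
L = r1·wrap1 + r2·wrap2 + 2·C·cosβ = 18·3.5989 + 1·2.6843 + 2·73.0479 = 213.5604

L=213.560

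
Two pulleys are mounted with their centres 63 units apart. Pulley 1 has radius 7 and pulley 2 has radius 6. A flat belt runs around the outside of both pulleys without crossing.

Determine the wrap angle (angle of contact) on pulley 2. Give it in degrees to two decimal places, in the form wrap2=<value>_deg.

wrap2=178.18_deg

open belt: β = asin((r2−r1)/C) = asin(-1/63) = -0.9095°
wrap1 = π − 2β = 181.8190°
wrap2 = π + 2β = 178.1810°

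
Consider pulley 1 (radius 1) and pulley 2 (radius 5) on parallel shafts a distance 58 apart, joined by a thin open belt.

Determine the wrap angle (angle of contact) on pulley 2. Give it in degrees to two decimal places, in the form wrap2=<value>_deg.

open belt: β = asin((r2−r1)/C) = asin(4/58) = 3.9546°
wrap1 = π − 2β = 172.0909°
wrap2 = π + 2β = 187.9091°

wrap2=187.91_deg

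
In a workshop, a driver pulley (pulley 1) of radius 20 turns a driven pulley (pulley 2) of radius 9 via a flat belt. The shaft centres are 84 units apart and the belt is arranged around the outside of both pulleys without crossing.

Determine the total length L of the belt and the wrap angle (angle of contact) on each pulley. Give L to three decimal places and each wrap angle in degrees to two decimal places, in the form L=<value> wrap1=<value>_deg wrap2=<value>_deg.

open belt: β = asin((r2−r1)/C) = asin(-11/84) = -7.5246°
wrap1 = π − 2β = 195.0493°
wrap2 = π + 2β = 164.9507°
tangent length = C·cosβ = 83.2766
L = r1·wrap1 + r2·wrap2 + 2·C·cosβ = 20·3.4043 + 9·2.8789 + 2·83.2766 = 260.5487

L=260.549 wrap1=195.05_deg wrap2=164.95_deg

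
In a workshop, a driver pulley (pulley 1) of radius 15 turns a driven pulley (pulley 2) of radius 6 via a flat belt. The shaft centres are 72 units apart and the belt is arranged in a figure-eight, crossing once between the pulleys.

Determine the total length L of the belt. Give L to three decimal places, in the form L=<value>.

L=216.143

crossed belt: β = asin((r1+r2)/C) = asin(21/72) = 16.9578°
wrap1 = wrap2 = π + 2β = 213.9155°
tangent length = C·cosβ = 68.8694
L = (r1+r2)·wrap + 2·C·cosβ = 21·3.7335 + 2·68.8694 = 216.1430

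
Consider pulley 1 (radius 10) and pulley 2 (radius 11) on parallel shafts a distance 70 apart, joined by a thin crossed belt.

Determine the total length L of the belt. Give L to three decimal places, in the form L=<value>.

L=212.322

crossed belt: β = asin((r1+r2)/C) = asin(21/70) = 17.4576°
wrap1 = wrap2 = π + 2β = 214.9152°
tangent length = C·cosβ = 66.7757
L = (r1+r2)·wrap + 2·C·cosβ = 21·3.7510 + 2·66.7757 = 212.3220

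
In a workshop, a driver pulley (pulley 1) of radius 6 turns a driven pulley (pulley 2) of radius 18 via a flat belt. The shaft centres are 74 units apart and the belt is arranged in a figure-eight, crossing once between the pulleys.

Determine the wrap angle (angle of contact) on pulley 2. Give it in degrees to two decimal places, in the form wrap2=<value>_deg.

wrap2=217.85_deg

crossed belt: β = asin((r1+r2)/C) = asin(24/74) = 18.9246°
wrap1 = wrap2 = π + 2β = 217.8493°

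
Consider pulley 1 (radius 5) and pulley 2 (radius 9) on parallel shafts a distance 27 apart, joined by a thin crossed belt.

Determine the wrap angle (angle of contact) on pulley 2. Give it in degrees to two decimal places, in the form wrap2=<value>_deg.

crossed belt: β = asin((r1+r2)/C) = asin(14/27) = 31.2329°
wrap1 = wrap2 = π + 2β = 242.4659°

wrap2=242.47_deg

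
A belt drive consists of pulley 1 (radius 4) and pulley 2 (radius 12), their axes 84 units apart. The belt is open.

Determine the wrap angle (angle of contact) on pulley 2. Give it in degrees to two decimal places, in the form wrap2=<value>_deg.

open belt: β = asin((r2−r1)/C) = asin(8/84) = 5.4650°
wrap1 = π − 2β = 169.0700°
wrap2 = π + 2β = 190.9300°

wrap2=190.93_deg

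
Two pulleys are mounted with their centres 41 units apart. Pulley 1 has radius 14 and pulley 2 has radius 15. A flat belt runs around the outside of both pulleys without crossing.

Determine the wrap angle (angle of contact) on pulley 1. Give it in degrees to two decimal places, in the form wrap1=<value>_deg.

open belt: β = asin((r2−r1)/C) = asin(1/41) = 1.3976°
wrap1 = π − 2β = 177.2048°
wrap2 = π + 2β = 182.7952°

wrap1=177.20_deg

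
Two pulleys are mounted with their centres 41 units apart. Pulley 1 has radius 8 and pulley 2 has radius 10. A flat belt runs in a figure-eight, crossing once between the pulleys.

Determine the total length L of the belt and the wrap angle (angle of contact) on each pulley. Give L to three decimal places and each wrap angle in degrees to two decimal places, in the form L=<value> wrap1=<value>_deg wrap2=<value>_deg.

crossed belt: β = asin((r1+r2)/C) = asin(18/41) = 26.0416°
wrap1 = wrap2 = π + 2β = 232.0833°
tangent length = C·cosβ = 36.8375
L = (r1+r2)·wrap + 2·C·cosβ = 18·4.0506 + 2·36.8375 = 146.5861

L=146.586 wrap1=232.08_deg wrap2=232.08_deg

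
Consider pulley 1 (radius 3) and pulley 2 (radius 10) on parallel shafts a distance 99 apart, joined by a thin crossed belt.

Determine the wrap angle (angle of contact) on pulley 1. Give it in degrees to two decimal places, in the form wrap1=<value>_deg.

crossed belt: β = asin((r1+r2)/C) = asin(13/99) = 7.5455°
wrap1 = wrap2 = π + 2β = 195.0910°

wrap1=195.09_deg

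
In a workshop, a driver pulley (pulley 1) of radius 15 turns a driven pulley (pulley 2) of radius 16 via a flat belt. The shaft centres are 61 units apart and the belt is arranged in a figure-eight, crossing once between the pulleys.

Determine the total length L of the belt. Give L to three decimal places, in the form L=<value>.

crossed belt: β = asin((r1+r2)/C) = asin(31/61) = 30.5438°
wrap1 = wrap2 = π + 2β = 241.0876°
tangent length = C·cosβ = 52.5357
L = (r1+r2)·wrap + 2·C·cosβ = 31·4.2078 + 2·52.5357 = 235.5123

L=235.512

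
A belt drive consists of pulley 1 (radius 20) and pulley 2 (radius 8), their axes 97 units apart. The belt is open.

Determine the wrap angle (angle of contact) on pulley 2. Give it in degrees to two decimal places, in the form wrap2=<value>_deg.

wrap2=165.79_deg

open belt: β = asin((r2−r1)/C) = asin(-12/97) = -7.1063°
wrap1 = π − 2β = 194.2127°
wrap2 = π + 2β = 165.7873°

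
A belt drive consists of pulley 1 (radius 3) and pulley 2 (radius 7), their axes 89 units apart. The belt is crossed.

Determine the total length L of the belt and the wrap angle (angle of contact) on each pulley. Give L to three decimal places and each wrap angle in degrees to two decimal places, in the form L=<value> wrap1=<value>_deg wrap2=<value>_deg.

crossed belt: β = asin((r1+r2)/C) = asin(10/89) = 6.4514°
wrap1 = wrap2 = π + 2β = 192.9027°
tangent length = C·cosβ = 88.4364
L = (r1+r2)·wrap + 2·C·cosβ = 10·3.3668 + 2·88.4364 = 210.5407

L=210.541 wrap1=192.90_deg wrap2=192.90_deg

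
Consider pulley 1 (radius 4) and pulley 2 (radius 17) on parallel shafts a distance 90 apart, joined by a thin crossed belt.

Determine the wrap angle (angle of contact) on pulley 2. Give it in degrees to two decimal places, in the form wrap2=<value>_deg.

crossed belt: β = asin((r1+r2)/C) = asin(21/90) = 13.4934°
wrap1 = wrap2 = π + 2β = 206.9868°

wrap2=206.99_deg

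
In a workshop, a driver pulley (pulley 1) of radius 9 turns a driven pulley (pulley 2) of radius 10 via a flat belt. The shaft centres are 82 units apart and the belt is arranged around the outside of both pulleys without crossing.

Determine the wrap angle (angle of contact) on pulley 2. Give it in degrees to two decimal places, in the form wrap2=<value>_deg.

open belt: β = asin((r2−r1)/C) = asin(1/82) = 0.6987°
wrap1 = π − 2β = 178.6025°
wrap2 = π + 2β = 181.3975°

wrap2=181.40_deg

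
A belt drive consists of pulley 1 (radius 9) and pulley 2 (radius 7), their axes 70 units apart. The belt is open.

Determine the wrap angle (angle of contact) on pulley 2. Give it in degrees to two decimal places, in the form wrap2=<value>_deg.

wrap2=176.73_deg

open belt: β = asin((r2−r1)/C) = asin(-2/70) = -1.6372°
wrap1 = π − 2β = 183.2745°
wrap2 = π + 2β = 176.7255°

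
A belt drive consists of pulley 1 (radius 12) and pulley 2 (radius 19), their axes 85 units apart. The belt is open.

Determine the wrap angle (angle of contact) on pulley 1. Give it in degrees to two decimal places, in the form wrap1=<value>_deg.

open belt: β = asin((r2−r1)/C) = asin(7/85) = 4.7238°
wrap1 = π − 2β = 170.5523°
wrap2 = π + 2β = 189.4477°

wrap1=170.55_deg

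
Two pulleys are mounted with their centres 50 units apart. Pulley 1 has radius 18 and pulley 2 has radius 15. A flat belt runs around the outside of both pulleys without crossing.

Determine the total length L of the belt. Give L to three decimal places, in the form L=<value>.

L=203.853

open belt: β = asin((r2−r1)/C) = asin(-3/50) = -3.4398°
wrap1 = π − 2β = 186.8796°
wrap2 = π + 2β = 173.1204°
tangent length = C·cosβ = 49.9099
L = r1·wrap1 + r2·wrap2 + 2·C·cosβ = 18·3.2617 + 15·3.0215 + 2·49.9099 = 203.8526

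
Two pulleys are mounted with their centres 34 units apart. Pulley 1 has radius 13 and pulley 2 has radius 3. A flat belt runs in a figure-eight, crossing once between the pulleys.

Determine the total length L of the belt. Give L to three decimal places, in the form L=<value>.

crossed belt: β = asin((r1+r2)/C) = asin(16/34) = 28.0725°
wrap1 = wrap2 = π + 2β = 236.1450°
tangent length = C·cosβ = 30.0000
L = (r1+r2)·wrap + 2·C·cosβ = 16·4.1215 + 2·30.0000 = 125.9441

L=125.944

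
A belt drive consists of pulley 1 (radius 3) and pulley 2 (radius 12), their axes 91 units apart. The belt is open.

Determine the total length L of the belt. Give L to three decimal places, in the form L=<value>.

open belt: β = asin((r2−r1)/C) = asin(9/91) = 5.6759°
wrap1 = π − 2β = 168.6482°
wrap2 = π + 2β = 191.3518°
tangent length = C·cosβ = 90.5539
L = r1·wrap1 + r2·wrap2 + 2·C·cosβ = 3·2.9435 + 12·3.3397 + 2·90.5539 = 230.0147

L=230.015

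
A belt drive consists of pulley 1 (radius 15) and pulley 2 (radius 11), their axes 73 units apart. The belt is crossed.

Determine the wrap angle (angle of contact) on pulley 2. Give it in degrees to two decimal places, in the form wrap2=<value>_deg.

wrap2=221.73_deg

crossed belt: β = asin((r1+r2)/C) = asin(26/73) = 20.8648°
wrap1 = wrap2 = π + 2β = 221.7296°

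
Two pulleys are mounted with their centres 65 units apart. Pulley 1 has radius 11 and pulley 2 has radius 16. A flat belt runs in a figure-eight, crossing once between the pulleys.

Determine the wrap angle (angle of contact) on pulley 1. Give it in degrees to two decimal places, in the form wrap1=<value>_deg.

wrap1=229.09_deg

crossed belt: β = asin((r1+r2)/C) = asin(27/65) = 24.5435°
wrap1 = wrap2 = π + 2β = 229.0871°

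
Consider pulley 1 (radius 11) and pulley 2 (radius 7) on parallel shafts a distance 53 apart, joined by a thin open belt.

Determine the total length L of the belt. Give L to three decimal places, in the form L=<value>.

L=162.851

open belt: β = asin((r2−r1)/C) = asin(-4/53) = -4.3283°
wrap1 = π − 2β = 188.6567°
wrap2 = π + 2β = 171.3433°
tangent length = C·cosβ = 52.8488
L = r1·wrap1 + r2·wrap2 + 2·C·cosβ = 11·3.2927 + 7·2.9905 + 2·52.8488 = 162.8507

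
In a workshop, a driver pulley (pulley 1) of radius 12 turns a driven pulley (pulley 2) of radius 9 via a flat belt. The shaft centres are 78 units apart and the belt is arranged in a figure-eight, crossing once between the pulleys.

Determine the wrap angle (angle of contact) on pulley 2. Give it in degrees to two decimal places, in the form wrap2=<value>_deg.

wrap2=211.24_deg

crossed belt: β = asin((r1+r2)/C) = asin(21/78) = 15.6185°
wrap1 = wrap2 = π + 2β = 211.2370°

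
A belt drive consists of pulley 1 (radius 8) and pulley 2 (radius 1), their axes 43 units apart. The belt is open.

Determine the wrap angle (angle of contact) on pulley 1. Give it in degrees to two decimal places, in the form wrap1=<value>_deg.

open belt: β = asin((r2−r1)/C) = asin(-7/43) = -9.3689°
wrap1 = π − 2β = 198.7378°
wrap2 = π + 2β = 161.2622°

wrap1=198.74_deg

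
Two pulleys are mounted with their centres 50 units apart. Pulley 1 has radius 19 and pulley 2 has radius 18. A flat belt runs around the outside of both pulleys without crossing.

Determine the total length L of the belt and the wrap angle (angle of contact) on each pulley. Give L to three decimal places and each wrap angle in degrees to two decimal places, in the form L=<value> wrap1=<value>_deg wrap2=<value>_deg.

open belt: β = asin((r2−r1)/C) = asin(-1/50) = -1.1460°
wrap1 = π − 2β = 182.2920°
wrap2 = π + 2β = 177.7080°
tangent length = C·cosβ = 49.9900
L = r1·wrap1 + r2·wrap2 + 2·C·cosβ = 19·3.1816 + 18·3.1016 + 2·49.9900 = 216.2589

L=216.259 wrap1=182.29_deg wrap2=177.71_deg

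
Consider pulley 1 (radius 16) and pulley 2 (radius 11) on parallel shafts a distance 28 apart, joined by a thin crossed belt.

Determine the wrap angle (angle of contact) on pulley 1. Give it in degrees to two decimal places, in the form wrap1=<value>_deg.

crossed belt: β = asin((r1+r2)/C) = asin(27/28) = 74.6411°
wrap1 = wrap2 = π + 2β = 329.2822°

wrap1=329.28_deg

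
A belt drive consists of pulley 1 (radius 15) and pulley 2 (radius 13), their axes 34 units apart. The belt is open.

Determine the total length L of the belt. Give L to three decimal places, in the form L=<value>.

L=156.082

open belt: β = asin((r2−r1)/C) = asin(-2/34) = -3.3723°
wrap1 = π − 2β = 186.7446°
wrap2 = π + 2β = 173.2554°
tangent length = C·cosβ = 33.9411
L = r1·wrap1 + r2·wrap2 + 2·C·cosβ = 15·3.2593 + 13·3.0239 + 2·33.9411 = 156.0823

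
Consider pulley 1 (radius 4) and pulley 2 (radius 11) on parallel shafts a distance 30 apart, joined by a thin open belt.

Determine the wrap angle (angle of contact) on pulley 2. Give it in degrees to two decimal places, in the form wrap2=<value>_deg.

open belt: β = asin((r2−r1)/C) = asin(7/30) = 13.4934°
wrap1 = π − 2β = 153.0132°
wrap2 = π + 2β = 206.9868°

wrap2=206.99_deg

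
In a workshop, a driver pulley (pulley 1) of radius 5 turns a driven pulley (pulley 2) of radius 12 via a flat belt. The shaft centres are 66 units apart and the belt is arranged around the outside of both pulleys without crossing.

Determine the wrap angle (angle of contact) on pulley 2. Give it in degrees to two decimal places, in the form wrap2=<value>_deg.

open belt: β = asin((r2−r1)/C) = asin(7/66) = 6.0883°
wrap1 = π − 2β = 167.8234°
wrap2 = π + 2β = 192.1766°

wrap2=192.18_deg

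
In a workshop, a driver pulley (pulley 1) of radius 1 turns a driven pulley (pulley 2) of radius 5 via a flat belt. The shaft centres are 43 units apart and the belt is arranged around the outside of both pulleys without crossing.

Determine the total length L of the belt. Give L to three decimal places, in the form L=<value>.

open belt: β = asin((r2−r1)/C) = asin(4/43) = 5.3376°
wrap1 = π − 2β = 169.3249°
wrap2 = π + 2β = 190.6751°
tangent length = C·cosβ = 42.8135
L = r1·wrap1 + r2·wrap2 + 2·C·cosβ = 1·2.9553 + 5·3.3279 + 2·42.8135 = 105.2219

L=105.222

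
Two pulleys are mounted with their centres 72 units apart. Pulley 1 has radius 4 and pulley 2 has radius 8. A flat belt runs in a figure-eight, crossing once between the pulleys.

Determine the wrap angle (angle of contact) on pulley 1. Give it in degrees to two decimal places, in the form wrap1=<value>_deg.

wrap1=199.19_deg

crossed belt: β = asin((r1+r2)/C) = asin(12/72) = 9.5941°
wrap1 = wrap2 = π + 2β = 199.1881°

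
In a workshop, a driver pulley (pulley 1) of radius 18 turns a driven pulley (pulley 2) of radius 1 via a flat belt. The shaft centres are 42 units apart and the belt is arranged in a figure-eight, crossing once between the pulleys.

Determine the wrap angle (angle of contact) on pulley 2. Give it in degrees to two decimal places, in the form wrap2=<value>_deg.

wrap2=233.79_deg

crossed belt: β = asin((r1+r2)/C) = asin(19/42) = 26.8965°
wrap1 = wrap2 = π + 2β = 233.7931°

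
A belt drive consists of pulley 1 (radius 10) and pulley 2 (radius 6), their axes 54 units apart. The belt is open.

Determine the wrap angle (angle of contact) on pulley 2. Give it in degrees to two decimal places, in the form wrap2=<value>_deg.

wrap2=171.50_deg

open belt: β = asin((r2−r1)/C) = asin(-4/54) = -4.2480°
wrap1 = π − 2β = 188.4960°
wrap2 = π + 2β = 171.5040°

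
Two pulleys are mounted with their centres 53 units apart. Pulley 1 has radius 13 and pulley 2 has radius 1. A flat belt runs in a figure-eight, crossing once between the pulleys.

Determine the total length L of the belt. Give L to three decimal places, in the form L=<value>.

L=153.702

crossed belt: β = asin((r1+r2)/C) = asin(14/53) = 15.3165°
wrap1 = wrap2 = π + 2β = 210.6330°
tangent length = C·cosβ = 51.1175
L = (r1+r2)·wrap + 2·C·cosβ = 14·3.6762 + 2·51.1175 = 153.7024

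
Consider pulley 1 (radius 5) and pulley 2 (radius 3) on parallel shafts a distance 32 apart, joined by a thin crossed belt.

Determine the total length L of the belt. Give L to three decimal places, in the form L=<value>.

L=91.143

crossed belt: β = asin((r1+r2)/C) = asin(8/32) = 14.4775°
wrap1 = wrap2 = π + 2β = 208.9550°
tangent length = C·cosβ = 30.9839
L = (r1+r2)·wrap + 2·C·cosβ = 8·3.6470 + 2·30.9839 = 91.1434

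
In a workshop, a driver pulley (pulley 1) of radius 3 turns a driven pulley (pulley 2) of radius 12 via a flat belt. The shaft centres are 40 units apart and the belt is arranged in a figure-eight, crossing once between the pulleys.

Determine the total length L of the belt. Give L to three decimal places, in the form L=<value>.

crossed belt: β = asin((r1+r2)/C) = asin(15/40) = 22.0243°
wrap1 = wrap2 = π + 2β = 224.0486°
tangent length = C·cosβ = 37.0810
L = (r1+r2)·wrap + 2·C·cosβ = 15·3.9104 + 2·37.0810 = 132.8178

L=132.818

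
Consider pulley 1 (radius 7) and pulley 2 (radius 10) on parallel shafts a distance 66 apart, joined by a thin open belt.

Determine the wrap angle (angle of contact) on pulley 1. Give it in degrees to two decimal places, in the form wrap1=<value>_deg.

wrap1=174.79_deg

open belt: β = asin((r2−r1)/C) = asin(3/66) = 2.6053°
wrap1 = π − 2β = 174.7895°
wrap2 = π + 2β = 185.2105°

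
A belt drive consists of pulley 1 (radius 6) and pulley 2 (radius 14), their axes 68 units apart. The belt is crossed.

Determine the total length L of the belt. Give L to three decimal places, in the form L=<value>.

crossed belt: β = asin((r1+r2)/C) = asin(20/68) = 17.1046°
wrap1 = wrap2 = π + 2β = 214.2093°
tangent length = C·cosβ = 64.9923
L = (r1+r2)·wrap + 2·C·cosβ = 20·3.7387 + 2·64.9923 = 204.7578

L=204.758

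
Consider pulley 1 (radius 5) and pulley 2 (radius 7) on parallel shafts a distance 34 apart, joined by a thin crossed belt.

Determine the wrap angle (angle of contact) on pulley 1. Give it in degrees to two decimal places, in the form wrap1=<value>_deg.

wrap1=221.33_deg

crossed belt: β = asin((r1+r2)/C) = asin(12/34) = 20.6673°
wrap1 = wrap2 = π + 2β = 221.3346°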